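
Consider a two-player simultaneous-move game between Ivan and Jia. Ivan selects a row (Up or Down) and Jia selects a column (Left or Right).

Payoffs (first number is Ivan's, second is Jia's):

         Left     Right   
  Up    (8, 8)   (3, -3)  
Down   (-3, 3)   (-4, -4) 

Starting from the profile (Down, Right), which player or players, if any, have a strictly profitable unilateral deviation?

Both

Ivan at (Down, Right) earns -4; deviating to Up yields 3 — a strict improvement.
Jia earns -4; deviating to Left yields 3 — a strict improvement.
Both Ivan and Jia have strictly profitable deviations.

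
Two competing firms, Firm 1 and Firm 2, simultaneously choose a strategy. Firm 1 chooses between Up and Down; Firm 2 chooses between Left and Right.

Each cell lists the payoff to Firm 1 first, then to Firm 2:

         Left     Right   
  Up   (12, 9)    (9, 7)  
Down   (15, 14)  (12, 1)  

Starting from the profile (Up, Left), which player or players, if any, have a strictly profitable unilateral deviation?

Firm 1 at (Up, Left) earns 12; deviating to Down yields 15 — a strict improvement.
Firm 2 earns 9; deviating to Right yields 7 — not better.
Only Firm 1 has a strictly profitable deviation.

Firm 1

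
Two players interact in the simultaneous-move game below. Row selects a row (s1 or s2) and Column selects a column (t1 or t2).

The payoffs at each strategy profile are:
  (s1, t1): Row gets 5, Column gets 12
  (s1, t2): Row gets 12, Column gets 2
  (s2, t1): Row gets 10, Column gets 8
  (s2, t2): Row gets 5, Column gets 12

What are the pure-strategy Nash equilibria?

none

(s1, t1): Row prefers s2 (10 > 5) — not an equilibrium.
(s1, t2): Column prefers t1 (12 > 2) — not an equilibrium.
(s2, t1): Column prefers t2 (12 > 8) — not an equilibrium.
(s2, t2): Row prefers s1 (12 > 5) — not an equilibrium.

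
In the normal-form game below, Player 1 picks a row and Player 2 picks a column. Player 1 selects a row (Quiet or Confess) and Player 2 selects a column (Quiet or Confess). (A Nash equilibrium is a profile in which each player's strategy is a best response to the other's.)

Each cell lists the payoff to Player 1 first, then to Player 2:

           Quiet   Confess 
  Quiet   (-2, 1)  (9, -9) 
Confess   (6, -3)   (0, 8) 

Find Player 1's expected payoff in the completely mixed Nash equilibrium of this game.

First find y, the probability Player 2 plays Quiet, from Player 1's indifference between Quiet and Confess: −2y + 9(1−y) = 6y, giving y = 9/17.
Since Player 1 is indifferent in equilibrium, Player 1's expected payoff equals the payoff from either row against (9/17, 8/17). Using Quiet: −2(9/17) + 9(8/17) = 54/17.

54/17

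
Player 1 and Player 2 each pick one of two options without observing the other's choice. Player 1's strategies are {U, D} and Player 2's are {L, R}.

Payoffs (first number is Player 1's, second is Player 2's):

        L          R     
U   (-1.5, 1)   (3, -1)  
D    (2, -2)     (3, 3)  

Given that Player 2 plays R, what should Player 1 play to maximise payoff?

either — both U and D are best responses

Against R, Player 1 earns 3 from U and 3 from D.
So either strategy is a best response.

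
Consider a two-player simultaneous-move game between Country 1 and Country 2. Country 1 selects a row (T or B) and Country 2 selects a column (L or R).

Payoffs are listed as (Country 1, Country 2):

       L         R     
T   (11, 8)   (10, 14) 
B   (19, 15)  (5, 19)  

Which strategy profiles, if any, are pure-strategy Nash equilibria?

(T, L): Country 1 prefers B (19 > 11); Country 2 prefers R (14 > 8) — not an equilibrium.
(T, R): Country 1 gets 10 ≥ 5 from B, and Country 2 gets 14 ≥ 8 from L — Nash equilibrium.
(B, L): Country 2 prefers R (19 > 15) — not an equilibrium.
(B, R): Country 1 prefers T (10 > 5) — not an equilibrium.

(T, R)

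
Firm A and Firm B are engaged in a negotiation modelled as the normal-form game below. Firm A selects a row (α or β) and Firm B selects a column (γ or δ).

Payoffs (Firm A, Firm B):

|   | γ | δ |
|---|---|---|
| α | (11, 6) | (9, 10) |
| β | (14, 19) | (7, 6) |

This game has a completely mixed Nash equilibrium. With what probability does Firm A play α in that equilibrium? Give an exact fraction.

13/17

Let x be the probability that Firm A plays α. In a completely mixed equilibrium, Firm B must be indifferent between γ and δ.
Firm B's expected payoff from γ is 6x + 19(1−x); from δ it is 10x + 6(1−x).
Setting these equal: −13x + 19 = 4x + 6, so x = 13/17.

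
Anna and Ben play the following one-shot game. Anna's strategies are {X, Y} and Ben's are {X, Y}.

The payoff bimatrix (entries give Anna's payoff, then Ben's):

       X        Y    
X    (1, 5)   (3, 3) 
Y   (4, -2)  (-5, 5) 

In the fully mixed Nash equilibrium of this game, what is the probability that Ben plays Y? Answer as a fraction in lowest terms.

3/11

Let q be the probability that Ben plays X. In a completely mixed equilibrium, Anna must be indifferent between X and Y.
Anna's expected payoff from X is q + 3(1−q); from Y it is 4q − 5(1−q).
Setting these equal: −2q + 3 = 9q − 5, so q = 8/11.
Therefore Ben plays Y with probability 1 − 8/11 = 3/11.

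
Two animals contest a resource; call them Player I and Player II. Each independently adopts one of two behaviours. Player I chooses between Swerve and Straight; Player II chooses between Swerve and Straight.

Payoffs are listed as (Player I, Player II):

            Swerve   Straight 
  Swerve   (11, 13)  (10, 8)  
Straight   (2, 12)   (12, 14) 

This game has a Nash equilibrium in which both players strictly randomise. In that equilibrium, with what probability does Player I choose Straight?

Let r be the probability that Player I plays Swerve. In a completely mixed equilibrium, Player II must be indifferent between Swerve and Straight.
Player II's expected payoff from Swerve is 13r + 12(1−r); from Straight it is 8r + 14(1−r).
Setting these equal: r + 12 = −6r + 14, so r = 2/7.
Therefore Player I plays Straight with probability 1 − 2/7 = 5/7.

5/7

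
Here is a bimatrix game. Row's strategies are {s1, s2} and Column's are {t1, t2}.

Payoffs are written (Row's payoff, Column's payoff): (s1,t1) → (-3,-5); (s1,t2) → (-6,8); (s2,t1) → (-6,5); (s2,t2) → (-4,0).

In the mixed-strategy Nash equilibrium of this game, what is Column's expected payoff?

20/9

First find x, the probability Row plays s1, from Column's indifference between t1 and t2: −5x + 5(1−x) = 8x, giving x = 5/18.
Since Column is indifferent in equilibrium, Column's expected payoff equals the payoff from either column against (5/18, 13/18). Using t1: −5(5/18) + 5(13/18) = 20/9.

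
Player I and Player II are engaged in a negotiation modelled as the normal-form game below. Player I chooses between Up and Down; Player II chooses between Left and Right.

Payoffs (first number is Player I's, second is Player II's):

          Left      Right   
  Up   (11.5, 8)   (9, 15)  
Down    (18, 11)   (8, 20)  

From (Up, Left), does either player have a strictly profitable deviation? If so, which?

Player I at (Up, Left) earns 11.5; deviating to Down yields 18 — a strict improvement.
Player II earns 8; deviating to Right yields 15 — a strict improvement.
Both Player I and Player II have strictly profitable deviations.

Both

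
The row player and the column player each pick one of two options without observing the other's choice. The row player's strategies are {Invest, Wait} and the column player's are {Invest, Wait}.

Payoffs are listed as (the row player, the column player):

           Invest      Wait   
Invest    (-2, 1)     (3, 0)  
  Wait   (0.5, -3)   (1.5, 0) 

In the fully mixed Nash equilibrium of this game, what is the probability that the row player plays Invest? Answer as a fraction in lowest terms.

Let x be the probability that the row player plays Invest. In a completely mixed equilibrium, the column player must be indifferent between Invest and Wait.
The column player's expected payoff from Invest is x − 3(1−x); from Wait it is 0.
Setting these equal: 4x − 3 = 0, so x = 3/4.

3/4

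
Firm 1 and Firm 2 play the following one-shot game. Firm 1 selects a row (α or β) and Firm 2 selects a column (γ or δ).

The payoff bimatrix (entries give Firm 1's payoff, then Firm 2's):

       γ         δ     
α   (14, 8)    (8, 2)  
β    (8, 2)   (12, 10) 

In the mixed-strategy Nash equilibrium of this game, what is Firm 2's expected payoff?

38/7

First find x, the probability Firm 1 plays α, from Firm 2's indifference between γ and δ: 8x + 2(1−x) = 2x + 10(1−x), giving x = 4/7.
Since Firm 2 is indifferent in equilibrium, Firm 2's expected payoff equals the payoff from either column against (4/7, 3/7). Using γ: 8(4/7) + 2(3/7) = 38/7.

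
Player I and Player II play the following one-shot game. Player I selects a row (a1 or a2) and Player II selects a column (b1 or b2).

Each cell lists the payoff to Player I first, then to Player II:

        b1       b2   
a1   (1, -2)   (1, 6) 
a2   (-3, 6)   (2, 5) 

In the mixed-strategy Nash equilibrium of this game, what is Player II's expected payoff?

First find p, the probability Player I plays a1, from Player II's indifference between b1 and b2: −2p + 6(1−p) = 6p + 5(1−p), giving p = 1/9.
Since Player II is indifferent in equilibrium, Player II's expected payoff equals the payoff from either column against (1/9, 8/9). Using b1: −2(1/9) + 6(8/9) = 46/9.

46/9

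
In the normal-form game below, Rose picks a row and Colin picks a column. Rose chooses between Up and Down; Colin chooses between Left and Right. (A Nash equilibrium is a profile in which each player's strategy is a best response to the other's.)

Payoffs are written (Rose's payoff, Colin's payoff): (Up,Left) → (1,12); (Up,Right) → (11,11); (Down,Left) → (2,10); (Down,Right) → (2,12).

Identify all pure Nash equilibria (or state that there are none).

none

(Up, Left): Rose prefers Down (2 > 1) — not an equilibrium.
(Up, Right): Colin prefers Left (12 > 11) — not an equilibrium.
(Down, Left): Colin prefers Right (12 > 10) — not an equilibrium.
(Down, Right): Rose prefers Up (11 > 2) — not an equilibrium.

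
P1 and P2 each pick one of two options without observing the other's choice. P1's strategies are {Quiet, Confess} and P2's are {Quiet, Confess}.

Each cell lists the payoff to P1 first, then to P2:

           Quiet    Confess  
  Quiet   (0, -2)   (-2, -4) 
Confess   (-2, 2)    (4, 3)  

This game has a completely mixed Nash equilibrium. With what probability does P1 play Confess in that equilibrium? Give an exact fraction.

2/3

Let p be the probability that P1 plays Quiet. In a completely mixed equilibrium, P2 must be indifferent between Quiet and Confess.
P2's expected payoff from Quiet is −2p + 2(1−p); from Confess it is −4p + 3(1−p).
Setting these equal: −4p + 2 = −7p + 3, so p = 1/3.
Therefore P1 plays Confess with probability 1 − 1/3 = 2/3.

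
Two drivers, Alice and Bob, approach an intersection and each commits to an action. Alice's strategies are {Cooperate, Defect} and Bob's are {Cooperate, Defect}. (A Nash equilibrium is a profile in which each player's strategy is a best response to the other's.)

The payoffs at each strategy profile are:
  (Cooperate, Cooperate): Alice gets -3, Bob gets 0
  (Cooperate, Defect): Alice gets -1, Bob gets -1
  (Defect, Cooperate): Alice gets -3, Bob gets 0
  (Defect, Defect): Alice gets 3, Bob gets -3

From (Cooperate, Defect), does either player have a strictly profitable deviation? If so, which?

Alice at (Cooperate, Defect) earns -1; deviating to Defect yields 3 — a strict improvement.
Bob earns -1; deviating to Cooperate yields 0 — a strict improvement.
Both Alice and Bob have strictly profitable deviations.

Both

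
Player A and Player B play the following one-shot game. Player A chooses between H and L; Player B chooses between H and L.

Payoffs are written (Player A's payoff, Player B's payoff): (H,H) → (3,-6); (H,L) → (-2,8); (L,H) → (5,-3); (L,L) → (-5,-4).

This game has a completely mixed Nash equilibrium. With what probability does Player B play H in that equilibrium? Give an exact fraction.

3/5

Let y be the probability that Player B plays H. In a completely mixed equilibrium, Player A must be indifferent between H and L.
Player A's expected payoff from H is 3y − 2(1−y); from L it is 5y − 5(1−y).
Setting these equal: 5y − 2 = 10y − 5, so y = 3/5.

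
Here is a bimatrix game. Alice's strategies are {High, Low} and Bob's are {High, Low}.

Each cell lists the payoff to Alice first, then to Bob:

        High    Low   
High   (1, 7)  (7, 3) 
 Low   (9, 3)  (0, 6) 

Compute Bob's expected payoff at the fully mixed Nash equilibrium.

33/7

First find x, the probability Alice plays High, from Bob's indifference between High and Low: 7x + 3(1−x) = 3x + 6(1−x), giving x = 3/7.
Since Bob is indifferent in equilibrium, Bob's expected payoff equals the payoff from either column against (3/7, 4/7). Using High: 7(3/7) + 3(4/7) = 33/7.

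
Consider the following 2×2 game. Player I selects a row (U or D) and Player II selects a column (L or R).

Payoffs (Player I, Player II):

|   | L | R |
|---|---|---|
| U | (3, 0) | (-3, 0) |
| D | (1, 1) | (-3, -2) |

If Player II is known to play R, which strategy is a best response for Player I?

either — both U and D are best responses

Against R, Player I earns -3 from U and -3 from D.
So either strategy is a best response.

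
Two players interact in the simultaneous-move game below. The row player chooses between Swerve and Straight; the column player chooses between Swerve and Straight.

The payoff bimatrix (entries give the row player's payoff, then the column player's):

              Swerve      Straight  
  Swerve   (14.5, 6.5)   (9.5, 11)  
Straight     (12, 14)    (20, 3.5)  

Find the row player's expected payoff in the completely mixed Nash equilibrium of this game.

176/13

First find q, the probability the column player plays Swerve, from the row player's indifference between Swerve and Straight: 14.5q + 9.5(1−q) = 12q + 20(1−q), giving q = 21/26.
Since the row player is indifferent in equilibrium, the row player's expected payoff equals the payoff from either row against (21/26, 5/26). Using Swerve: 14.5(21/26) + 9.5(5/26) = 176/13.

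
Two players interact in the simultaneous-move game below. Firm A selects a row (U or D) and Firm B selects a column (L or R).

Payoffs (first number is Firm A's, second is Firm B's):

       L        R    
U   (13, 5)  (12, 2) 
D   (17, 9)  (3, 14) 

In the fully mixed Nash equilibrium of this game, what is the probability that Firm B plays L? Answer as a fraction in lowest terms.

9/13

Let c be the probability that Firm B plays L. In a completely mixed equilibrium, Firm A must be indifferent between U and D.
Firm A's expected payoff from U is 13c + 12(1−c); from D it is 17c + 3(1−c).
Setting these equal: c + 12 = 14c + 3, so c = 9/13.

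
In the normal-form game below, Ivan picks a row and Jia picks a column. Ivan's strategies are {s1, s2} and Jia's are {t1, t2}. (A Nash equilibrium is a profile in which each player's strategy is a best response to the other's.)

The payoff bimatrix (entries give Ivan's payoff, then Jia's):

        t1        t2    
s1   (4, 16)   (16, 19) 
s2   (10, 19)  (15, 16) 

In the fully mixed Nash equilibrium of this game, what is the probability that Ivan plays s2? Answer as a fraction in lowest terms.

Let r be the probability that Ivan plays s1. In a completely mixed equilibrium, Jia must be indifferent between t1 and t2.
Jia's expected payoff from t1 is 16r + 19(1−r); from t2 it is 19r + 16(1−r).
Setting these equal: −3r + 19 = 3r + 16, so r = 1/2.
Therefore Ivan plays s2 with probability 1 − 1/2 = 1/2.

1/2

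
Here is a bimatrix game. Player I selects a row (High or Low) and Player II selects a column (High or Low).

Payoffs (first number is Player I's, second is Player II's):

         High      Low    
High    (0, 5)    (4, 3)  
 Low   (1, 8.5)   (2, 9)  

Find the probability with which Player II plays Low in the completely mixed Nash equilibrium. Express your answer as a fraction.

Let q be the probability that Player II plays High. In a completely mixed equilibrium, Player I must be indifferent between High and Low.
Player I's expected payoff from High is 4(1−q); from Low it is q + 2(1−q).
Setting these equal: −4q + 4 = −q + 2, so q = 2/3.
Therefore Player II plays Low with probability 1 − 2/3 = 1/3.

1/3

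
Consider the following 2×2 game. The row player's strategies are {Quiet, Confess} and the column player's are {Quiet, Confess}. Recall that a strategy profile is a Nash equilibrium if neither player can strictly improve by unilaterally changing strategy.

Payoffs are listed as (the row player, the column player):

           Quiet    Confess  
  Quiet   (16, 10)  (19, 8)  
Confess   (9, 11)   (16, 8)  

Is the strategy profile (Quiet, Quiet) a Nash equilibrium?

At (Quiet, Quiet), the row player earns 16; switching to Confess would give 9, so the row player has no profitable deviation.
The column player earns 10; switching to Confess would give 8, so the column player has no profitable deviation.
Neither player can gain by a unilateral deviation, so this profile is a Nash equilibrium.

Yes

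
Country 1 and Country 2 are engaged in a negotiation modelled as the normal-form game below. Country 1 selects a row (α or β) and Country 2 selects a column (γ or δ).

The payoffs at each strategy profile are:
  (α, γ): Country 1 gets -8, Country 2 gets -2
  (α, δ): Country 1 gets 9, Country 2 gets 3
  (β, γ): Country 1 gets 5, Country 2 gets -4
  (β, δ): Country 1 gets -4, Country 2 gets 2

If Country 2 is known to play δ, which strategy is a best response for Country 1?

α

Against δ, Country 1 earns 9 from α and -4 from β.
So α is the best response.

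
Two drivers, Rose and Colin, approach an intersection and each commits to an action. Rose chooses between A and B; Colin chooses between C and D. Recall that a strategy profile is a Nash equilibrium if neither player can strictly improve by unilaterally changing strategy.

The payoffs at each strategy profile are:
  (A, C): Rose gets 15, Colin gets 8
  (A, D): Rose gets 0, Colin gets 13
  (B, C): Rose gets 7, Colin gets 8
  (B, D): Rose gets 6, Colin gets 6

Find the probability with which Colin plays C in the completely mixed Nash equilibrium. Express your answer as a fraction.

3/7

Let q be the probability that Colin plays C. In a completely mixed equilibrium, Rose must be indifferent between A and B.
Rose's expected payoff from A is 15q; from B it is 7q + 6(1−q).
Setting these equal: 15q = q + 6, so q = 3/7.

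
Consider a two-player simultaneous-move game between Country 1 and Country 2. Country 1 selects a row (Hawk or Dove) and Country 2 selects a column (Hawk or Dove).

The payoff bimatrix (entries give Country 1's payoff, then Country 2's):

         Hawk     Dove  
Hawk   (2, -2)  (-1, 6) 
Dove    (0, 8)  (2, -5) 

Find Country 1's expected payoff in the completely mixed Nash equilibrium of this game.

4/5

First find q, the probability Country 2 plays Hawk, from Country 1's indifference between Hawk and Dove: 2q − (1−q) = 2(1−q), giving q = 3/5.
Since Country 1 is indifferent in equilibrium, Country 1's expected payoff equals the payoff from either row against (3/5, 2/5). Using Hawk: 2(3/5) − (2/5) = 4/5.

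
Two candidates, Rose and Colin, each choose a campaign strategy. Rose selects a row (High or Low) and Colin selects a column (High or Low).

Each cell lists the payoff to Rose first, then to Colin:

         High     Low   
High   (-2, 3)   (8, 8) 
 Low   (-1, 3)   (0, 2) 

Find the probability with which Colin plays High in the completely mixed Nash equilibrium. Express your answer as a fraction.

8/9

Let c be the probability that Colin plays High. In a completely mixed equilibrium, Rose must be indifferent between High and Low.
Rose's expected payoff from High is −2c + 8(1−c); from Low it is −c.
Setting these equal: −10c + 8 = −c, so c = 8/9.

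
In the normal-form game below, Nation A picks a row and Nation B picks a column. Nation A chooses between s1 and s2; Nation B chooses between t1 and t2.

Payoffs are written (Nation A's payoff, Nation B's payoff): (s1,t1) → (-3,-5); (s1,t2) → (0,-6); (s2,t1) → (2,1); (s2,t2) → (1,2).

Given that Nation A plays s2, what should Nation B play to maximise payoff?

Against s2, Nation B earns 1 from t1 and 2 from t2.
So t2 is the best response.

t2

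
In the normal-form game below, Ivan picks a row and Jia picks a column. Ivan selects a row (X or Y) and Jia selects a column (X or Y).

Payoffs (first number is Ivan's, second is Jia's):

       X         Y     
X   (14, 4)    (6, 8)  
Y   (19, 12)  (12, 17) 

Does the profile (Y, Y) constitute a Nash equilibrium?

Yes

At (Y, Y), Ivan earns 12; switching to X would give 6, so Ivan has no profitable deviation.
Jia earns 17; switching to X would give 12, so Jia has no profitable deviation.
Neither player can gain by a unilateral deviation, so this profile is a Nash equilibrium.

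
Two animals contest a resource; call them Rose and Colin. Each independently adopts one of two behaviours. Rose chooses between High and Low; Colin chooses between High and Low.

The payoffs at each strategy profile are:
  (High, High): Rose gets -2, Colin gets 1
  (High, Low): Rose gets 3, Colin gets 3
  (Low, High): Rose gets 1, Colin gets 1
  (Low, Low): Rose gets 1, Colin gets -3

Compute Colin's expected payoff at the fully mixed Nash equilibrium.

1

First find x, the probability Rose plays High, from Colin's indifference between High and Low: x + (1−x) = 3x − 3(1−x), giving x = 2/3.
Since Colin is indifferent in equilibrium, Colin's expected payoff equals the payoff from either column against (2/3, 1/3). Using High: (2/3) + (1/3) = 1.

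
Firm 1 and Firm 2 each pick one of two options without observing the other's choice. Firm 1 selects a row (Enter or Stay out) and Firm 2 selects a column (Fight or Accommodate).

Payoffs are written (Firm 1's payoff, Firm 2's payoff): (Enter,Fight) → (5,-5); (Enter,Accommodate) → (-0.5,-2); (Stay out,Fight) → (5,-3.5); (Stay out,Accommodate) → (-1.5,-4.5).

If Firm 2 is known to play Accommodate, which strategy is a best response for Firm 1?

Enter

Against Accommodate, Firm 1 earns -0.5 from Enter and -1.5 from Stay out.
So Enter is the best response.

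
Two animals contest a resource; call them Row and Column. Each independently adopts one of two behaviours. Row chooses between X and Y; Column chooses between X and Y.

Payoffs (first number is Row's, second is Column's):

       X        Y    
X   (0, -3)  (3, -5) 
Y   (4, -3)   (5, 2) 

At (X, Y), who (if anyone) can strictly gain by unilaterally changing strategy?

Row at (X, Y) earns 3; deviating to Y yields 5 — a strict improvement.
Column earns -5; deviating to X yields -3 — a strict improvement.
Both Row and Column have strictly profitable deviations.

Both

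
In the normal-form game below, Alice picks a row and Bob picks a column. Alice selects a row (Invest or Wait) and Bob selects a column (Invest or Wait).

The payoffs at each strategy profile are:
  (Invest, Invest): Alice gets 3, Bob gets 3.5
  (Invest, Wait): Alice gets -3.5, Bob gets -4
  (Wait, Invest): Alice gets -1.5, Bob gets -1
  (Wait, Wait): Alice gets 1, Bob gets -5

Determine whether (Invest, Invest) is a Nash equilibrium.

Yes

At (Invest, Invest), Alice earns 3; switching to Wait would give -1.5, so Alice has no profitable deviation.
Bob earns 3.5; switching to Wait would give -4, so Bob has no profitable deviation.
Neither player can gain by a unilateral deviation, so this profile is a Nash equilibrium.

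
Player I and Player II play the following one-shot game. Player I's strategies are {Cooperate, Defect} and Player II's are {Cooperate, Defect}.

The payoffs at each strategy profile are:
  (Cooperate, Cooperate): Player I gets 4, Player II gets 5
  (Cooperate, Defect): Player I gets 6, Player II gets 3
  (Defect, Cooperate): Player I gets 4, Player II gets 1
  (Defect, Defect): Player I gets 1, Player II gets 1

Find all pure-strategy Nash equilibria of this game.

(Cooperate, Cooperate) and (Defect, Cooperate)

(Cooperate, Cooperate): Player I gets 4 ≥ 4 from Defect, and Player II gets 5 ≥ 3 from Defect — Nash equilibrium.
(Cooperate, Defect): Player II prefers Cooperate (5 > 3) — not an equilibrium.
(Defect, Cooperate): Player I gets 4 ≥ 4 from Cooperate, and Player II gets 1 ≥ 1 from Defect — Nash equilibrium.
(Defect, Defect): Player I prefers Cooperate (6 > 1) — not an equilibrium.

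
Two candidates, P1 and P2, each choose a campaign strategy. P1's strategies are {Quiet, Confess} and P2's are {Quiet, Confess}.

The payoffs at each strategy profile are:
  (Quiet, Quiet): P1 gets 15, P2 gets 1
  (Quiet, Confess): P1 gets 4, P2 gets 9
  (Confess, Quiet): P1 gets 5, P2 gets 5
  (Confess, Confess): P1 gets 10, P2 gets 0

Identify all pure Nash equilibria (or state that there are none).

none

(Quiet, Quiet): P2 prefers Confess (9 > 1) — not an equilibrium.
(Quiet, Confess): P1 prefers Confess (10 > 4) — not an equilibrium.
(Confess, Quiet): P1 prefers Quiet (15 > 5) — not an equilibrium.
(Confess, Confess): P2 prefers Quiet (5 > 0) — not an equilibrium.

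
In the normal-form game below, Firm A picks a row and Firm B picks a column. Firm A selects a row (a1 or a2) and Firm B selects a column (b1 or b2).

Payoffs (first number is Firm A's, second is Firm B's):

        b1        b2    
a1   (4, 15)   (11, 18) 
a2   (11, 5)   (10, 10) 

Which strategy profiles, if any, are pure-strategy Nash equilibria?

(a1, b1): Firm A prefers a2 (11 > 4); Firm B prefers b2 (18 > 15) — not an equilibrium.
(a1, b2): Firm A gets 11 ≥ 10 from a2, and Firm B gets 18 ≥ 15 from b1 — Nash equilibrium.
(a2, b1): Firm B prefers b2 (10 > 5) — not an equilibrium.
(a2, b2): Firm A prefers a1 (11 > 10) — not an equilibrium.

(a1, b2)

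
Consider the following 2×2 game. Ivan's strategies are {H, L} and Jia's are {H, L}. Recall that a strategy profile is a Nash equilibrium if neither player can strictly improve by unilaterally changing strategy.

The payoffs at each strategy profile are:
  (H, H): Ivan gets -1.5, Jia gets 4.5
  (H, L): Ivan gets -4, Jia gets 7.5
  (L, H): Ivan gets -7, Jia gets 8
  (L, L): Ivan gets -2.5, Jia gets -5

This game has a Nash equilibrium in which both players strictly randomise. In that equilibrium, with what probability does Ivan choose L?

3/16

Let x be the probability that Ivan plays H. In a completely mixed equilibrium, Jia must be indifferent between H and L.
Jia's expected payoff from H is 4.5x + 8(1−x); from L it is 7.5x − 5(1−x).
Setting these equal: −3.5x + 8 = 12.5x − 5, so x = 13/16.
Therefore Ivan plays L with probability 1 − 13/16 = 3/16.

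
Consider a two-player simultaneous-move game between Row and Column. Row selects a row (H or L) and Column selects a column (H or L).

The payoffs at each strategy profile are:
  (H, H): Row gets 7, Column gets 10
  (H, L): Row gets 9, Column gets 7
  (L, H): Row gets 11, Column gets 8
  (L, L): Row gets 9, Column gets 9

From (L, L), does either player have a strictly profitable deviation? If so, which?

Row at (L, L) earns 9; deviating to H yields 9 — not better.
Column earns 9; deviating to H yields 8 — not better.
Neither player can strictly improve; the profile is a Nash equilibrium.

Neither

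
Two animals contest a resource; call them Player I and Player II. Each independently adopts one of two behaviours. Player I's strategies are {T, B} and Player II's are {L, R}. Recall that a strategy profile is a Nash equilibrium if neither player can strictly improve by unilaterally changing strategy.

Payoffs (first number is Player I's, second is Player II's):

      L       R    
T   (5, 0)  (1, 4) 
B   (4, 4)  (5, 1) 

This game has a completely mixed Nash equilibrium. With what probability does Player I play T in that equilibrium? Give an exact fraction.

Let p be the probability that Player I plays T. In a completely mixed equilibrium, Player II must be indifferent between L and R.
Player II's expected payoff from L is 4(1−p); from R it is 4p + (1−p).
Setting these equal: −4p + 4 = 3p + 1, so p = 3/7.

3/7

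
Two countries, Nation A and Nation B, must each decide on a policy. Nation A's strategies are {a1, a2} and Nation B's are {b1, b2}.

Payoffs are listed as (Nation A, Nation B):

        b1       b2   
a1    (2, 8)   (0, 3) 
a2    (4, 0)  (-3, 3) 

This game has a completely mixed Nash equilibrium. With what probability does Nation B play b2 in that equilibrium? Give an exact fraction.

2/5

Let y be the probability that Nation B plays b1. In a completely mixed equilibrium, Nation A must be indifferent between a1 and a2.
Nation A's expected payoff from a1 is 2y; from a2 it is 4y − 3(1−y).
Setting these equal: 2y = 7y − 3, so y = 3/5.
Therefore Nation B plays b2 with probability 1 − 3/5 = 2/5.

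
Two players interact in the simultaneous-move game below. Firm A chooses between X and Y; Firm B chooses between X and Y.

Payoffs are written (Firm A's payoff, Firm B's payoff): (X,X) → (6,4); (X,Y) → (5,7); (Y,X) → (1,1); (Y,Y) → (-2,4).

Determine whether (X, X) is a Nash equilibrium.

At (X, X), Firm A earns 6; switching to Y would give 1, so Firm A has no profitable deviation.
Firm B earns 4; switching to Y would give 7, so Firm B would deviate.
Since at least one player can profitably deviate, this is not a Nash equilibrium.

No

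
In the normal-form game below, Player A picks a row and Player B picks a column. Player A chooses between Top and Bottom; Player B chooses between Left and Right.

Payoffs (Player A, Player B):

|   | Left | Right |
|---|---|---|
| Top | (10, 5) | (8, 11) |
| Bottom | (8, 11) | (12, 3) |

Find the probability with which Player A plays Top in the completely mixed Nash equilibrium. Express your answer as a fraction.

Let p be the probability that Player A plays Top. In a completely mixed equilibrium, Player B must be indifferent between Left and Right.
Player B's expected payoff from Left is 5p + 11(1−p); from Right it is 11p + 3(1−p).
Setting these equal: −6p + 11 = 8p + 3, so p = 4/7.

4/7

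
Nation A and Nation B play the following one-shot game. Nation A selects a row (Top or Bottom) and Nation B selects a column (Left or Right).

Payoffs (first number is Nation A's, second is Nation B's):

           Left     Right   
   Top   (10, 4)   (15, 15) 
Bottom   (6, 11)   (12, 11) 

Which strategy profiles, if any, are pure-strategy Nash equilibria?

(Top, Right)

(Top, Left): Nation B prefers Right (15 > 4) — not an equilibrium.
(Top, Right): Nation A gets 15 ≥ 12 from Bottom, and Nation B gets 15 ≥ 4 from Left — Nash equilibrium.
(Bottom, Left): Nation A prefers Top (10 > 6) — not an equilibrium.
(Bottom, Right): Nation A prefers Top (15 > 12) — not an equilibrium.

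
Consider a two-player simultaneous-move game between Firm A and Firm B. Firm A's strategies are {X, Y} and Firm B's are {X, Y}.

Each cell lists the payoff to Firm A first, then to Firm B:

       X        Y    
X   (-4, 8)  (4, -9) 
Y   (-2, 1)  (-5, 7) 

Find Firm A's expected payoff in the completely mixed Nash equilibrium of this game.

-28/11

First find y, the probability Firm B plays X, from Firm A's indifference between X and Y: −4y + 4(1−y) = −2y − 5(1−y), giving y = 9/11.
Since Firm A is indifferent in equilibrium, Firm A's expected payoff equals the payoff from either row against (9/11, 2/11). Using X: −4(9/11) + 4(2/11) = -28/11.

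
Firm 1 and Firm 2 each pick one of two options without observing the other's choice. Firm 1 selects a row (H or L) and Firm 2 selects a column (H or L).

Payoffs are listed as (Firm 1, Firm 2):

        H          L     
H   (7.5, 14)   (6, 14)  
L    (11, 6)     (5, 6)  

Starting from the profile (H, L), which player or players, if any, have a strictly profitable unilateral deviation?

Neither

Firm 1 at (H, L) earns 6; deviating to L yields 5 — not better.
Firm 2 earns 14; deviating to H yields 14 — not better.
Neither player can strictly improve; the profile is a Nash equilibrium.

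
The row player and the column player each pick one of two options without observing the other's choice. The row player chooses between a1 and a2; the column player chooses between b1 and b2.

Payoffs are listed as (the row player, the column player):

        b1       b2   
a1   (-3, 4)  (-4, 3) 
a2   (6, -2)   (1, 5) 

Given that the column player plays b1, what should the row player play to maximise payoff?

a2

Against b1, the row player earns -3 from a1 and 6 from a2.
So a2 is the best response.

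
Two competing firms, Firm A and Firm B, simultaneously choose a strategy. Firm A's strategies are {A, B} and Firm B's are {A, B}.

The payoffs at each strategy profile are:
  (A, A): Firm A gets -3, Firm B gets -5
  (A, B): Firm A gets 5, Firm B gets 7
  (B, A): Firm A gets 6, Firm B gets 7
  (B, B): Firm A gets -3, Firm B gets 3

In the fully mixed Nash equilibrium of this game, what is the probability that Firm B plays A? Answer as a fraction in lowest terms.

8/17

Let c be the probability that Firm B plays A. In a completely mixed equilibrium, Firm A must be indifferent between A and B.
Firm A's expected payoff from A is −3c + 5(1−c); from B it is 6c − 3(1−c).
Setting these equal: −8c + 5 = 9c − 3, so c = 8/17.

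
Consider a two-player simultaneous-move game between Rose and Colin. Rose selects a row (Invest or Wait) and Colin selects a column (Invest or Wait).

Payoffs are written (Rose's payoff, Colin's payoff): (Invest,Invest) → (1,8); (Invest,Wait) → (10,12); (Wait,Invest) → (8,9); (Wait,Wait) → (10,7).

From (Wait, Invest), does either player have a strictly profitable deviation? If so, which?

Neither

Rose at (Wait, Invest) earns 8; deviating to Invest yields 1 — not better.
Colin earns 9; deviating to Wait yields 7 — not better.
Neither player can strictly improve; the profile is a Nash equilibrium.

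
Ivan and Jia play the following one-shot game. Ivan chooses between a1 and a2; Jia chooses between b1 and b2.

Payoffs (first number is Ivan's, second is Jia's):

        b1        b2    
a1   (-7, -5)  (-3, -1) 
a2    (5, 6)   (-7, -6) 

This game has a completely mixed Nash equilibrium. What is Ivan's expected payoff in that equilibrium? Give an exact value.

-4

First find q, the probability Jia plays b1, from Ivan's indifference between a1 and a2: −7q − 3(1−q) = 5q − 7(1−q), giving q = 1/4.
Since Ivan is indifferent in equilibrium, Ivan's expected payoff equals the payoff from either row against (1/4, 3/4). Using a1: −7(1/4) − 3(3/4) = -4.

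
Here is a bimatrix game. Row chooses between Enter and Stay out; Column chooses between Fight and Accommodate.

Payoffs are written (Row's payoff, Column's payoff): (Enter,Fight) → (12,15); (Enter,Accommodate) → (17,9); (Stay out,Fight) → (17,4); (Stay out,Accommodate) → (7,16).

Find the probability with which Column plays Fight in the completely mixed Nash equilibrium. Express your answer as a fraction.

2/3

Let y be the probability that Column plays Fight. In a completely mixed equilibrium, Row must be indifferent between Enter and Stay out.
Row's expected payoff from Enter is 12y + 17(1−y); from Stay out it is 17y + 7(1−y).
Setting these equal: −5y + 17 = 10y + 7, so y = 2/3.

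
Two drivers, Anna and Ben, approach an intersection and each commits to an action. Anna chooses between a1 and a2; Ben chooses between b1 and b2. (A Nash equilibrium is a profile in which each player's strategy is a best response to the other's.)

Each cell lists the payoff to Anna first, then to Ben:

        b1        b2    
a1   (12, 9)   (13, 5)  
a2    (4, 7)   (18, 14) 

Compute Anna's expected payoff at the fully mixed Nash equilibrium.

First find q, the probability Ben plays b1, from Anna's indifference between a1 and a2: 12q + 13(1−q) = 4q + 18(1−q), giving q = 5/13.
Since Anna is indifferent in equilibrium, Anna's expected payoff equals the payoff from either row against (5/13, 8/13). Using a1: 12(5/13) + 13(8/13) = 164/13.

164/13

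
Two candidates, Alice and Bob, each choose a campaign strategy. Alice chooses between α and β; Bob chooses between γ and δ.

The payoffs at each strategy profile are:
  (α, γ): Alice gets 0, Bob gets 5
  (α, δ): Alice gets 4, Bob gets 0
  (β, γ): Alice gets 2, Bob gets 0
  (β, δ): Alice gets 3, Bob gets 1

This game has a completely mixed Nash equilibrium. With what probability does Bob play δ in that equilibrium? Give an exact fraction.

2/3

Let y be the probability that Bob plays γ. In a completely mixed equilibrium, Alice must be indifferent between α and β.
Alice's expected payoff from α is 4(1−y); from β it is 2y + 3(1−y).
Setting these equal: −4y + 4 = −y + 3, so y = 1/3.
Therefore Bob plays δ with probability 1 − 1/3 = 2/3.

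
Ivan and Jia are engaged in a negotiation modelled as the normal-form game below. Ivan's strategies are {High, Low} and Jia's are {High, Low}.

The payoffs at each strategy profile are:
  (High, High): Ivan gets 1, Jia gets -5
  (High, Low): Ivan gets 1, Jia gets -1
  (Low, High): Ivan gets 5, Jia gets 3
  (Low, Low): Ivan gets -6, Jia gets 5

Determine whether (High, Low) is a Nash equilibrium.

Yes

At (High, Low), Ivan earns 1; switching to Low would give -6, so Ivan has no profitable deviation.
Jia earns -1; switching to High would give -5, so Jia has no profitable deviation.
Neither player can gain by a unilateral deviation, so this profile is a Nash equilibrium.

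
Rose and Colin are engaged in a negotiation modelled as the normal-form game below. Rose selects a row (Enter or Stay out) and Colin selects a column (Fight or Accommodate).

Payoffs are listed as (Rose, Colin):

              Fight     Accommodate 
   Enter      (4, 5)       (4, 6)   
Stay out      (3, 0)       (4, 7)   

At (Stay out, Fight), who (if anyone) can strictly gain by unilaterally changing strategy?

Both

Rose at (Stay out, Fight) earns 3; deviating to Enter yields 4 — a strict improvement.
Colin earns 0; deviating to Accommodate yields 7 — a strict improvement.
Both Rose and Colin have strictly profitable deviations.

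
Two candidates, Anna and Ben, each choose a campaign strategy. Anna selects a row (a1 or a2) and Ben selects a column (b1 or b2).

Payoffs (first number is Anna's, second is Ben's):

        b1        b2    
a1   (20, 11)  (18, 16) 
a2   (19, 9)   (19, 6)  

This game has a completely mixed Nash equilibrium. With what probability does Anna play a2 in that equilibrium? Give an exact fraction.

Let x be the probability that Anna plays a1. In a completely mixed equilibrium, Ben must be indifferent between b1 and b2.
Ben's expected payoff from b1 is 11x + 9(1−x); from b2 it is 16x + 6(1−x).
Setting these equal: 2x + 9 = 10x + 6, so x = 3/8.
Therefore Anna plays a2 with probability 1 − 3/8 = 5/8.

5/8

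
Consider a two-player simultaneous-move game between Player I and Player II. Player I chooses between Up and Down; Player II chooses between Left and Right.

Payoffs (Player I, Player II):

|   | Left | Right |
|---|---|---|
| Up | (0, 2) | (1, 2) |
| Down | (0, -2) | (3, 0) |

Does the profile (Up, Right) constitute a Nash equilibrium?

No

At (Up, Right), Player I earns 1; switching to Down would give 3, so Player I would deviate.
Player II earns 2; switching to Left would give 2, so Player II has no profitable deviation.
Since at least one player can profitably deviate, this is not a Nash equilibrium.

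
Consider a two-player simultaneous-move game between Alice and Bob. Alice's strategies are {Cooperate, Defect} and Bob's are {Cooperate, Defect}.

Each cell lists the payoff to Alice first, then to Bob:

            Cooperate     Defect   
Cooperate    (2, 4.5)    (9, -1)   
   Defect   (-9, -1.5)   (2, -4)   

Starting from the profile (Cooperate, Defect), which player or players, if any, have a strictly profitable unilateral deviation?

Bob

Alice at (Cooperate, Defect) earns 9; deviating to Defect yields 2 — not better.
Bob earns -1; deviating to Cooperate yields 4.5 — a strict improvement.
Only Bob has a strictly profitable deviation.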